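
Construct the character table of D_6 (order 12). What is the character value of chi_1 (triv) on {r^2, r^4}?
Conjugacy classes: {e} of size 1, {r^3} of size 1, {r^1, r^5} of size 2, {r^2, r^4} of size 2, {s, sr^2, ...} of size 3, {sr, sr^3, ...} of size 3.
Character table:
  irrep \ class              {e} (size 1)  {r^3} (size 1)  {r^1, r^5} (size 2)  {r^2, r^4} (size 2)  {s, sr^2, ...} (size 3)  {sr, sr^3, ...} (size 3)
  chi_1 (triv)               1             1               1                    1                    1                        1                       
  chi_2 (sign: r->1, s->-1)  1             1               1                    1                    -1                       -1                      
  chi_3 (r->-1, s->1)        1             -1              -1                   1                    1                        -1                      
  chi_4 (r->-1, s->-1)       1             -1              -1                   1                    -1                       1                       
  chi_5 (2d, j=1)            2             -2              1                    -1                   0                        0                       
  chi_6 (2d, j=2)            2             2               -1                   -1                   0                        0                       

Spot check: chi_1 (triv) on {r^2, r^4} = 1.

Solution. D_6 has order 2*6 = 12 with 6 conjugacy classes, hence 6 irreducibles. Sum of squared dims 1 + 1 + 1 + 1 + 4 + 4 = 12 = |G|. Linear characters come from the abelianisation; the 2-dimensional irreps have character r^k -> 2*cos(2*pi*j*k/6), reflections -> 0.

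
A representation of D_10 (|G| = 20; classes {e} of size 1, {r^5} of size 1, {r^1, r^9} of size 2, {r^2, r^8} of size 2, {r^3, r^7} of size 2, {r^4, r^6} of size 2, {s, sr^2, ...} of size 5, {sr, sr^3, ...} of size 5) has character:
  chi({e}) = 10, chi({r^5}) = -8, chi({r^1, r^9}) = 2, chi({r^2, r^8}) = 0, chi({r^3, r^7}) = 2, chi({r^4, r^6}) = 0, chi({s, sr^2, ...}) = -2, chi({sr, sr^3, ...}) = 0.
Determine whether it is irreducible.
Not irreducible (reducible): <chi, chi> = 10 > 1.

Argument: <chi, chi> = (1/|G|) sum_C |C| * |chi(C)|^2 = (1/20)[1*|10|^2 + 1*|-8|^2 + 2*|2|^2 + 2*|0|^2 + 2*|2|^2 + 2*|0|^2 + 5*|-2|^2 + 5*|0|^2]
  = (1/20)[(100) + (64) + (8) + (0) + (8) + (0) + (20) + (0)] = 200/20 = 10.
A character is irreducible iff <chi, chi> = 1, so this representation is reducible.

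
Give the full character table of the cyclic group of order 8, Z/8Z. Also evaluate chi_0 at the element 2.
Character table of Z/8Z (irreps indexed chi_0,...,chi_7 with chi_k(m) = zeta_8^(k*m), zeta_8 = exp(2*pi*i/8)):
  irrep \ class  {0} (size 1)  {1} (size 1)    {2} (size 1)  {3} (size 1)    {4} (size 1)  {5} (size 1)    {6} (size 1)  {7} (size 1)  
  chi_0          1             1               1             1               1             1               1             1             
  chi_1          1             exp(I*pi/4)     I             exp(3*I*pi/4)   -1            exp(-3*I*pi/4)  -I            exp(-I*pi/4)  
  chi_2          1             I               -1            -I              1             I               -1            -I            
  chi_3          1             exp(3*I*pi/4)   -I            exp(I*pi/4)     -1            exp(-I*pi/4)    I             exp(-3*I*pi/4)
  chi_4          1             -1              1             -1              1             -1              1             -1            
  chi_5          1             exp(-3*I*pi/4)  I             exp(-I*pi/4)    -1            exp(I*pi/4)     -I            exp(3*I*pi/4) 
  chi_6          1             -I              -1            I               1             -I              -1            I             
  chi_7          1             exp(-I*pi/4)    -I            exp(-3*I*pi/4)  -1            exp(3*I*pi/4)   I             exp(I*pi/4)   

Spot check: chi_0(2) = zeta_8^(0*2) = zeta_8^0 = 1.

Reasoning: Z/8Z is abelian, so all 8 irreducible complex representations are 1-dimensional. They are given by chi_k(m) = zeta_8^(k*m) for k = 0,...,7. Row orthogonality: sum_m chi_k(m) conj(chi_l(m)) = 8 * [k = l].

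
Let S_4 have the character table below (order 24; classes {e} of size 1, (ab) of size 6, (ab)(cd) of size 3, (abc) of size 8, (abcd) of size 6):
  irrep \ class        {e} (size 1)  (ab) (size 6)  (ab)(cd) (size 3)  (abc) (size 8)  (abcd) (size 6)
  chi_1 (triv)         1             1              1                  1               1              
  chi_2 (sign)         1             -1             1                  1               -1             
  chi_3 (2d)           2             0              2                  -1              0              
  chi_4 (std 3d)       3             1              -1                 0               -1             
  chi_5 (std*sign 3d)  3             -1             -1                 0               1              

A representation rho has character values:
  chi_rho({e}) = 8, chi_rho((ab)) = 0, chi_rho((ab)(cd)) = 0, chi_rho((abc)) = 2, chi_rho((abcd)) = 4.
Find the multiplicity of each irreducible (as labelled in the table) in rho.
Multiplicities: chi_1: 2, chi_2: 0, chi_3: 0, chi_4: 0, chi_5: 2.

Justification: Use <chi_rho, chi> = (1/|G|) sum_C |C| * chi_rho(C) * conj(chi(C)) with |G| = 24 for each irreducible chi in the table:
  <chi_rho, chi_1> = (1/24)[1*(8)*conj(1) + 6*(0)*conj(1) + 3*(0)*conj(1) + 8*(2)*conj(1) + 6*(4)*conj(1)]
      = (1/24)[(8) + (0) + (0) + (16) + (24)] = 48/24 = 2
  <chi_rho, chi_2> = (1/24)[1*(8)*conj(1) + 6*(0)*conj(-1) + 3*(0)*conj(1) + 8*(2)*conj(1) + 6*(4)*conj(-1)]
      = (1/24)[(8) + (0) + (0) + (16) + (-24)] = 0/24 = 0
  <chi_rho, chi_3> = (1/24)[1*(8)*conj(2) + 6*(0)*conj(0) + 3*(0)*conj(2) + 8*(2)*conj(-1) + 6*(4)*conj(0)]
      = (1/24)[(16) + (0) + (0) + (-16) + (0)] = 0/24 = 0
  <chi_rho, chi_4> = (1/24)[1*(8)*conj(3) + 6*(0)*conj(1) + 3*(0)*conj(-1) + 8*(2)*conj(0) + 6*(4)*conj(-1)]
      = (1/24)[(24) + (0) + (0) + (0) + (-24)] = 0/24 = 0
  <chi_rho, chi_5> = (1/24)[1*(8)*conj(3) + 6*(0)*conj(-1) + 3*(0)*conj(-1) + 8*(2)*conj(0) + 6*(4)*conj(1)]
      = (1/24)[(24) + (0) + (0) + (0) + (24)] = 48/24 = 2
Dimension check: dim(rho) = sum (mult * dim) = 2*1 + 0*1 + 0*2 + 0*3 + 2*3 = 8 = chi_rho(e) = 8.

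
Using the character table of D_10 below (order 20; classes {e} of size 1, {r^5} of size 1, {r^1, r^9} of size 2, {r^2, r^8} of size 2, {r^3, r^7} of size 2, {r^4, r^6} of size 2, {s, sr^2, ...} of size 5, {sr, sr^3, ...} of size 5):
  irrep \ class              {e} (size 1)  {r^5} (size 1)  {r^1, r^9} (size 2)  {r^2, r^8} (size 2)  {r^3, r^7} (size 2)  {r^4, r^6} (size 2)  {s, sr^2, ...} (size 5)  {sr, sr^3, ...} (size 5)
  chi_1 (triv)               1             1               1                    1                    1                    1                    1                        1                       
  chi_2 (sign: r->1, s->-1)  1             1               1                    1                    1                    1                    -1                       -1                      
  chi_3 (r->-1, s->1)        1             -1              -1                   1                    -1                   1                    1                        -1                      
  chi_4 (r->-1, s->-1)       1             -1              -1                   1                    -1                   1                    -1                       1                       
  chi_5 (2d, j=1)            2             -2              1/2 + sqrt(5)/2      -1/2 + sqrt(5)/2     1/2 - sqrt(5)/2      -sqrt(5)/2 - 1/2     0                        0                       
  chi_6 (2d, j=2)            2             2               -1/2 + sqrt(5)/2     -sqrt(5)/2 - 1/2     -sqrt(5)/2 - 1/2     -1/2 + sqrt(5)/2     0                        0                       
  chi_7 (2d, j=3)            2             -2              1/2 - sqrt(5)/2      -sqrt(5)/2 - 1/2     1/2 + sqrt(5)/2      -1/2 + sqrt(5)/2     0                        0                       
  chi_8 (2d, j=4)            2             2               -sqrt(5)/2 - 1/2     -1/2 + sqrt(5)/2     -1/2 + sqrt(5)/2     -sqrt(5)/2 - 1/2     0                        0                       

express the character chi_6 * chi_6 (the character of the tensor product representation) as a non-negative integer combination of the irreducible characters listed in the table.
chi_6 tensor chi_6 = chi_1 + chi_2 + chi_8 (all other irreducibles have multiplicity 0).

Justification: The character of a tensor product is the pointwise product (chi_6 * chi_6)(C) = chi_6(C) * chi_6(C):
  {e}: (2)*(2), {r^5}: (2)*(2), {r^1, r^9}: (-1/2 + sqrt(5)/2)*(-1/2 + sqrt(5)/2), {r^2, r^8}: (-sqrt(5)/2 - 1/2)*(-sqrt(5)/2 - 1/2), {r^3, r^7}: (-sqrt(5)/2 - 1/2)*(-sqrt(5)/2 - 1/2), {r^4, r^6}: (-1/2 + sqrt(5)/2)*(-1/2 + sqrt(5)/2), {s, sr^2, ...}: (0)*(0), {sr, sr^3, ...}: (0)*(0)
so (chi_6 * chi_6) takes values
  {e} -> 4, {r^5} -> 4, {r^1, r^9} -> 3/2 - sqrt(5)/2, {r^2, r^8} -> sqrt(5)/2 + 3/2, {r^3, r^7} -> sqrt(5)/2 + 3/2, {r^4, r^6} -> 3/2 - sqrt(5)/2, {s, sr^2, ...} -> 0, {sr, sr^3, ...} -> 0.
Now take the inner product of this character with each irreducible chi from the table, <chi_6*chi_6, chi> = (1/20) sum_C |C| (chi_6*chi_6)(C) conj(chi(C)):
  <chi_6*chi_6, chi_1> = (1/20)[1*(4)*conj(1) + 1*(4)*conj(1) + 2*(3/2 - sqrt(5)/2)*conj(1) + 2*(sqrt(5)/2 + 3/2)*conj(1) + 2*(sqrt(5)/2 + 3/2)*conj(1) + 2*(3/2 - sqrt(5)/2)*conj(1) + 5*(0)*conj(1) + 5*(0)*conj(1)]
      = (1/20)[(4) + (4) + (3 - sqrt(5)) + (sqrt(5) + 3) + (sqrt(5) + 3) + (3 - sqrt(5)) + (0) + (0)] = 20/20 = 1
  <chi_6*chi_6, chi_2> = (1/20)[1*(4)*conj(1) + 1*(4)*conj(1) + 2*(3/2 - sqrt(5)/2)*conj(1) + 2*(sqrt(5)/2 + 3/2)*conj(1) + 2*(sqrt(5)/2 + 3/2)*conj(1) + 2*(3/2 - sqrt(5)/2)*conj(1) + 5*(0)*conj(-1) + 5*(0)*conj(-1)]
      = (1/20)[(4) + (4) + (3 - sqrt(5)) + (sqrt(5) + 3) + (sqrt(5) + 3) + (3 - sqrt(5)) + (0) + (0)] = 20/20 = 1
  <chi_6*chi_6, chi_3> = (1/20)[1*(4)*conj(1) + 1*(4)*conj(-1) + 2*(3/2 - sqrt(5)/2)*conj(-1) + 2*(sqrt(5)/2 + 3/2)*conj(1) + 2*(sqrt(5)/2 + 3/2)*conj(-1) + 2*(3/2 - sqrt(5)/2)*conj(1) + 5*(0)*conj(1) + 5*(0)*conj(-1)]
      = (1/20)[(4) + (-4) + (-3 + sqrt(5)) + (sqrt(5) + 3) + (-3 - sqrt(5)) + (3 - sqrt(5)) + (0) + (0)] = 0/20 = 0
  <chi_6*chi_6, chi_4> = (1/20)[1*(4)*conj(1) + 1*(4)*conj(-1) + 2*(3/2 - sqrt(5)/2)*conj(-1) + 2*(sqrt(5)/2 + 3/2)*conj(1) + 2*(sqrt(5)/2 + 3/2)*conj(-1) + 2*(3/2 - sqrt(5)/2)*conj(1) + 5*(0)*conj(-1) + 5*(0)*conj(1)]
      = (1/20)[(4) + (-4) + (-3 + sqrt(5)) + (sqrt(5) + 3) + (-3 - sqrt(5)) + (3 - sqrt(5)) + (0) + (0)] = 0/20 = 0
  <chi_6*chi_6, chi_5> = (1/20)[1*(4)*conj(2) + 1*(4)*conj(-2) + 2*(3/2 - sqrt(5)/2)*conj(1/2 + sqrt(5)/2) + 2*(sqrt(5)/2 + 3/2)*conj(-1/2 + sqrt(5)/2) + 2*(sqrt(5)/2 + 3/2)*conj(1/2 - sqrt(5)/2) + 2*(3/2 - sqrt(5)/2)*conj(-sqrt(5)/2 - 1/2) + 5*(0)*conj(0) + 5*(0)*conj(0)]
      = (1/20)[(8) + (-8) + (-1 + sqrt(5)) + (1 + sqrt(5)) + (-sqrt(5) - 1) + (1 - sqrt(5)) + (0) + (0)] = 0/20 = 0
  <chi_6*chi_6, chi_6> = (1/20)[1*(4)*conj(2) + 1*(4)*conj(2) + 2*(3/2 - sqrt(5)/2)*conj(-1/2 + sqrt(5)/2) + 2*(sqrt(5)/2 + 3/2)*conj(-sqrt(5)/2 - 1/2) + 2*(sqrt(5)/2 + 3/2)*conj(-sqrt(5)/2 - 1/2) + 2*(3/2 - sqrt(5)/2)*conj(-1/2 + sqrt(5)/2) + 5*(0)*conj(0) + 5*(0)*conj(0)]
      = (1/20)[(8) + (8) + (-4 + 2*sqrt(5)) + (-2*sqrt(5) - 4) + (-2*sqrt(5) - 4) + (-4 + 2*sqrt(5)) + (0) + (0)] = 0/20 = 0
  <chi_6*chi_6, chi_7> = (1/20)[1*(4)*conj(2) + 1*(4)*conj(-2) + 2*(3/2 - sqrt(5)/2)*conj(1/2 - sqrt(5)/2) + 2*(sqrt(5)/2 + 3/2)*conj(-sqrt(5)/2 - 1/2) + 2*(sqrt(5)/2 + 3/2)*conj(1/2 + sqrt(5)/2) + 2*(3/2 - sqrt(5)/2)*conj(-1/2 + sqrt(5)/2) + 5*(0)*conj(0) + 5*(0)*conj(0)]
      = (1/20)[(8) + (-8) + (4 - 2*sqrt(5)) + (-2*sqrt(5) - 4) + (4 + 2*sqrt(5)) + (-4 + 2*sqrt(5)) + (0) + (0)] = 0/20 = 0
  <chi_6*chi_6, chi_8> = (1/20)[1*(4)*conj(2) + 1*(4)*conj(2) + 2*(3/2 - sqrt(5)/2)*conj(-sqrt(5)/2 - 1/2) + 2*(sqrt(5)/2 + 3/2)*conj(-1/2 + sqrt(5)/2) + 2*(sqrt(5)/2 + 3/2)*conj(-1/2 + sqrt(5)/2) + 2*(3/2 - sqrt(5)/2)*conj(-sqrt(5)/2 - 1/2) + 5*(0)*conj(0) + 5*(0)*conj(0)]
      = (1/20)[(8) + (8) + (1 - sqrt(5)) + (1 + sqrt(5)) + (1 + sqrt(5)) + (1 - sqrt(5)) + (0) + (0)] = 20/20 = 1
Hence the multiplicities are chi_1: 1, chi_2: 1, chi_8: 1. Dimension check: dim(chi_6)*dim(chi_6) = 2*2 = 4 and sum (mult * dim) = 1*1 + 1*1 + 1*2 = 4.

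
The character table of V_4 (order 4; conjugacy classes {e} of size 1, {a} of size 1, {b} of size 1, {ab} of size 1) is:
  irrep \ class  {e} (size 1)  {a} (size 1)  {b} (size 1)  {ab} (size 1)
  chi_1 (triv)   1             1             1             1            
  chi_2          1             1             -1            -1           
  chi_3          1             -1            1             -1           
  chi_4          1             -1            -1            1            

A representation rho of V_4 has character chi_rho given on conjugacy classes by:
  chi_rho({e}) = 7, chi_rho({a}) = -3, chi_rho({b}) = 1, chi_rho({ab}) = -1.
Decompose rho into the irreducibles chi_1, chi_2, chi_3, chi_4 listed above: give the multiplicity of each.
Multiplicities: chi_1: 1, chi_2: 1, chi_3: 3, chi_4: 2.

Proof sketch: Use <chi_rho, chi> = (1/|G|) sum_C |C| * chi_rho(C) * conj(chi(C)) with |G| = 4 for each irreducible chi in the table:
  <chi_rho, chi_1> = (1/4)[1*(7)*conj(1) + 1*(-3)*conj(1) + 1*(1)*conj(1) + 1*(-1)*conj(1)]
      = (1/4)[(7) + (-3) + (1) + (-1)] = 4/4 = 1
  <chi_rho, chi_2> = (1/4)[1*(7)*conj(1) + 1*(-3)*conj(1) + 1*(1)*conj(-1) + 1*(-1)*conj(-1)]
      = (1/4)[(7) + (-3) + (-1) + (1)] = 4/4 = 1
  <chi_rho, chi_3> = (1/4)[1*(7)*conj(1) + 1*(-3)*conj(-1) + 1*(1)*conj(1) + 1*(-1)*conj(-1)]
      = (1/4)[(7) + (3) + (1) + (1)] = 12/4 = 3
  <chi_rho, chi_4> = (1/4)[1*(7)*conj(1) + 1*(-3)*conj(-1) + 1*(1)*conj(-1) + 1*(-1)*conj(1)]
      = (1/4)[(7) + (3) + (-1) + (-1)] = 8/4 = 2
Dimension check: dim(rho) = sum (mult * dim) = 1*1 + 1*1 + 3*1 + 2*1 = 7 = chi_rho(e) = 7.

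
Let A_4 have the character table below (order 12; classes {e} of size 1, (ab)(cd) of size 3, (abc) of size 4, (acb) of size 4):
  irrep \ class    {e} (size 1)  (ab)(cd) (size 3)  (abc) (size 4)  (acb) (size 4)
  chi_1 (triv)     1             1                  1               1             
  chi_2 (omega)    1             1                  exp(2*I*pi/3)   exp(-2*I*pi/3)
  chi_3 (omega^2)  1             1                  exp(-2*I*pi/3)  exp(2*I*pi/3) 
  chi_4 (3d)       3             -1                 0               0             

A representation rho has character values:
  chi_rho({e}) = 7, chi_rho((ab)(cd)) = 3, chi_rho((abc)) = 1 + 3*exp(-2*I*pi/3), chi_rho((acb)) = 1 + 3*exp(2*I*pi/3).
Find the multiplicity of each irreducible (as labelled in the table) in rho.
Multiplicities: chi_1: 1, chi_2: 0, chi_3: 3, chi_4: 1.

Details: Use <chi_rho, chi> = (1/|G|) sum_C |C| * chi_rho(C) * conj(chi(C)) with |G| = 12 for each irreducible chi in the table:
  <chi_rho, chi_1> = (1/12)[1*(7)*conj(1) + 3*(3)*conj(1) + 4*(1 + 3*exp(-2*I*pi/3))*conj(1) + 4*(1 + 3*exp(2*I*pi/3))*conj(1)]
      = (1/12)[(7) + (9) + (4 + 12*exp(-2*I*pi/3)) + (4 + 12*exp(2*I*pi/3))] = 12/12 = 1
  <chi_rho, chi_2> = (1/12)[1*(7)*conj(1) + 3*(3)*conj(1) + 4*(1 + 3*exp(-2*I*pi/3))*conj(exp(2*I*pi/3)) + 4*(1 + 3*exp(2*I*pi/3))*conj(exp(-2*I*pi/3))]
      = (1/12)[(7) + (9) + (4*exp(-2*I*pi/3) + 12*exp(2*I*pi/3)) + (12*exp(-2*I*pi/3) + 4*exp(2*I*pi/3))] = 0/12 = 0
  <chi_rho, chi_3> = (1/12)[1*(7)*conj(1) + 3*(3)*conj(1) + 4*(1 + 3*exp(-2*I*pi/3))*conj(exp(-2*I*pi/3)) + 4*(1 + 3*exp(2*I*pi/3))*conj(exp(2*I*pi/3))]
      = (1/12)[(7) + (9) + (12 + 4*exp(2*I*pi/3)) + (12 + 4*exp(-2*I*pi/3))] = 36/12 = 3
  <chi_rho, chi_4> = (1/12)[1*(7)*conj(3) + 3*(3)*conj(-1) + 4*(1 + 3*exp(-2*I*pi/3))*conj(0) + 4*(1 + 3*exp(2*I*pi/3))*conj(0)]
      = (1/12)[(21) + (-9) + (0) + (0)] = 12/12 = 1
(Exp terms are combined using exp(i*s)*conj(exp(i*t)) = exp(i*(s-t)), and sums of them are collapsed using the identity that for every m > 1 the m distinct m-th roots of unity sum to 0, e.g. 1 + exp(2*I*pi/3) + exp(-2*I*pi/3) = 0.)
Dimension check: dim(rho) = sum (mult * dim) = 1*1 + 0*1 + 3*1 + 1*3 = 7 = chi_rho(e) = 7.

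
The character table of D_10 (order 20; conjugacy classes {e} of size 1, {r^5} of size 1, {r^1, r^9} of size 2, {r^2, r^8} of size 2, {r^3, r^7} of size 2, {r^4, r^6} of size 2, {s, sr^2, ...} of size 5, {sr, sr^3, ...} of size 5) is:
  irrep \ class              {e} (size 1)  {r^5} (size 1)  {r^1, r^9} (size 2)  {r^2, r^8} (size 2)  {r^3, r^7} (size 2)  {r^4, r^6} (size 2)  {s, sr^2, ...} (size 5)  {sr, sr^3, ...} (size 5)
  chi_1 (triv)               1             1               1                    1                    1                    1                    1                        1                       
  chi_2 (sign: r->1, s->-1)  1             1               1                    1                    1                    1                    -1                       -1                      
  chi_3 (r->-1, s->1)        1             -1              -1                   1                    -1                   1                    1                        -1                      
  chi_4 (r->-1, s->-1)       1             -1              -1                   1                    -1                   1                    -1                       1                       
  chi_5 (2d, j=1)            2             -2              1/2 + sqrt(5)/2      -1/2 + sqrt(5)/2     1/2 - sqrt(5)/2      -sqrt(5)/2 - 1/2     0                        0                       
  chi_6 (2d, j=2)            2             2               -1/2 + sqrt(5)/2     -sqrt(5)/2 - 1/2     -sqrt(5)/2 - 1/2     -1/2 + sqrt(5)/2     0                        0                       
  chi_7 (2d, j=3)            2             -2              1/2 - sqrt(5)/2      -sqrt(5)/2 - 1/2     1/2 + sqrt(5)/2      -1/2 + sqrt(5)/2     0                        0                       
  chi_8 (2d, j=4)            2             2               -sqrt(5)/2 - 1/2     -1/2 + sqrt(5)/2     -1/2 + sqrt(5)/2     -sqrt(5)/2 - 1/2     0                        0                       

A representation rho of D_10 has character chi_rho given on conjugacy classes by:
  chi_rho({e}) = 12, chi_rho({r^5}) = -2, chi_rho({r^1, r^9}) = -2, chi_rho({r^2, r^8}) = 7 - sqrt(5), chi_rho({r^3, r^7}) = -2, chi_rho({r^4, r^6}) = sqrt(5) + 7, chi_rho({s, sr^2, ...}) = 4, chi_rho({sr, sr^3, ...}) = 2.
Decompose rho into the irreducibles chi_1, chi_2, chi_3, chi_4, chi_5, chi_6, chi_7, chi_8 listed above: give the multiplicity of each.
Multiplicities: chi_1: 3, chi_2: 0, chi_3: 3, chi_4: 2, chi_5: 0, chi_6: 1, chi_7: 1, chi_8: 0.

Argument: Use <chi_rho, chi> = (1/|G|) sum_C |C| * chi_rho(C) * conj(chi(C)) with |G| = 20 for each irreducible chi in the table:
  <chi_rho, chi_1> = (1/20)[1*(12)*conj(1) + 1*(-2)*conj(1) + 2*(-2)*conj(1) + 2*(7 - sqrt(5))*conj(1) + 2*(-2)*conj(1) + 2*(sqrt(5) + 7)*conj(1) + 5*(4)*conj(1) + 5*(2)*conj(1)]
      = (1/20)[(12) + (-2) + (-4) + (14 - 2*sqrt(5)) + (-4) + (2*sqrt(5) + 14) + (20) + (10)] = 60/20 = 3
  <chi_rho, chi_2> = (1/20)[1*(12)*conj(1) + 1*(-2)*conj(1) + 2*(-2)*conj(1) + 2*(7 - sqrt(5))*conj(1) + 2*(-2)*conj(1) + 2*(sqrt(5) + 7)*conj(1) + 5*(4)*conj(-1) + 5*(2)*conj(-1)]
      = (1/20)[(12) + (-2) + (-4) + (14 - 2*sqrt(5)) + (-4) + (2*sqrt(5) + 14) + (-20) + (-10)] = 0/20 = 0
  <chi_rho, chi_3> = (1/20)[1*(12)*conj(1) + 1*(-2)*conj(-1) + 2*(-2)*conj(-1) + 2*(7 - sqrt(5))*conj(1) + 2*(-2)*conj(-1) + 2*(sqrt(5) + 7)*conj(1) + 5*(4)*conj(1) + 5*(2)*conj(-1)]
      = (1/20)[(12) + (2) + (4) + (14 - 2*sqrt(5)) + (4) + (2*sqrt(5) + 14) + (20) + (-10)] = 60/20 = 3
  <chi_rho, chi_4> = (1/20)[1*(12)*conj(1) + 1*(-2)*conj(-1) + 2*(-2)*conj(-1) + 2*(7 - sqrt(5))*conj(1) + 2*(-2)*conj(-1) + 2*(sqrt(5) + 7)*conj(1) + 5*(4)*conj(-1) + 5*(2)*conj(1)]
      = (1/20)[(12) + (2) + (4) + (14 - 2*sqrt(5)) + (4) + (2*sqrt(5) + 14) + (-20) + (10)] = 40/20 = 2
  <chi_rho, chi_5> = (1/20)[1*(12)*conj(2) + 1*(-2)*conj(-2) + 2*(-2)*conj(1/2 + sqrt(5)/2) + 2*(7 - sqrt(5))*conj(-1/2 + sqrt(5)/2) + 2*(-2)*conj(1/2 - sqrt(5)/2) + 2*(sqrt(5) + 7)*conj(-sqrt(5)/2 - 1/2) + 5*(4)*conj(0) + 5*(2)*conj(0)]
      = (1/20)[(24) + (4) + (-2*sqrt(5) - 2) + (-12 + 8*sqrt(5)) + (-2 + 2*sqrt(5)) + (-8*sqrt(5) - 12) + (0) + (0)] = 0/20 = 0
  <chi_rho, chi_6> = (1/20)[1*(12)*conj(2) + 1*(-2)*conj(2) + 2*(-2)*conj(-1/2 + sqrt(5)/2) + 2*(7 - sqrt(5))*conj(-sqrt(5)/2 - 1/2) + 2*(-2)*conj(-sqrt(5)/2 - 1/2) + 2*(sqrt(5) + 7)*conj(-1/2 + sqrt(5)/2) + 5*(4)*conj(0) + 5*(2)*conj(0)]
      = (1/20)[(24) + (-4) + (2 - 2*sqrt(5)) + (-6*sqrt(5) - 2) + (2 + 2*sqrt(5)) + (-2 + 6*sqrt(5)) + (0) + (0)] = 20/20 = 1
  <chi_rho, chi_7> = (1/20)[1*(12)*conj(2) + 1*(-2)*conj(-2) + 2*(-2)*conj(1/2 - sqrt(5)/2) + 2*(7 - sqrt(5))*conj(-sqrt(5)/2 - 1/2) + 2*(-2)*conj(1/2 + sqrt(5)/2) + 2*(sqrt(5) + 7)*conj(-1/2 + sqrt(5)/2) + 5*(4)*conj(0) + 5*(2)*conj(0)]
      = (1/20)[(24) + (4) + (-2 + 2*sqrt(5)) + (-6*sqrt(5) - 2) + (-2*sqrt(5) - 2) + (-2 + 6*sqrt(5)) + (0) + (0)] = 20/20 = 1
  <chi_rho, chi_8> = (1/20)[1*(12)*conj(2) + 1*(-2)*conj(2) + 2*(-2)*conj(-sqrt(5)/2 - 1/2) + 2*(7 - sqrt(5))*conj(-1/2 + sqrt(5)/2) + 2*(-2)*conj(-1/2 + sqrt(5)/2) + 2*(sqrt(5) + 7)*conj(-sqrt(5)/2 - 1/2) + 5*(4)*conj(0) + 5*(2)*conj(0)]
      = (1/20)[(24) + (-4) + (2 + 2*sqrt(5)) + (-12 + 8*sqrt(5)) + (2 - 2*sqrt(5)) + (-8*sqrt(5) - 12) + (0) + (0)] = 0/20 = 0
Dimension check: dim(rho) = sum (mult * dim) = 3*1 + 0*1 + 3*1 + 2*1 + 0*2 + 1*2 + 1*2 + 0*2 = 12 = chi_rho(e) = 12.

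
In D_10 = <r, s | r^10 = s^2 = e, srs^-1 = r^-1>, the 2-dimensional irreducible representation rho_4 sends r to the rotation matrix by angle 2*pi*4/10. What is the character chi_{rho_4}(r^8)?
chi_{rho_4}(r^8) = 2*cos(2*pi*4*8/10) = -1/2 + sqrt(5)/2

Argument: rho_4(r^8) is rotation by angle 2*pi*4*8/10, whose trace is 2*cos(2*pi*4*8/10) = -1/2 + sqrt(5)/2.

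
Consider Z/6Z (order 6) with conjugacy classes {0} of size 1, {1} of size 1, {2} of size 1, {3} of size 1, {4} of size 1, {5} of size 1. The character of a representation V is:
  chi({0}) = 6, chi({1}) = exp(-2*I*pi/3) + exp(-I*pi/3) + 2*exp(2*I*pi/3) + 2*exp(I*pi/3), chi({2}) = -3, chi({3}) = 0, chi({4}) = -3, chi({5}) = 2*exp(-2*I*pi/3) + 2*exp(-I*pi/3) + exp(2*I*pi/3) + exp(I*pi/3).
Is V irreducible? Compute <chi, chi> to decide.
Not irreducible (reducible): <chi, chi> = 10 > 1.

Why: <chi, chi> = (1/|G|) sum_C |C| * |chi(C)|^2 = (1/6)[1*|6|^2 + 1*|exp(-2*I*pi/3) + exp(-I*pi/3) + 2*exp(2*I*pi/3) + 2*exp(I*pi/3)|^2 + 1*|-3|^2 + 1*|0|^2 + 1*|-3|^2 + 1*|2*exp(-2*I*pi/3) + 2*exp(-I*pi/3) + exp(2*I*pi/3) + exp(I*pi/3)|^2]
  = (1/6)[(36) + (3) + (9) + (0) + (9) + (3)] = 60/6 = 10.
(Exp terms are combined using exp(i*s)*conj(exp(i*t)) = exp(i*(s-t)), and sums of them are collapsed using the identity that for every m > 1 the m distinct m-th roots of unity sum to 0, e.g. 1 + exp(2*I*pi/3) + exp(-2*I*pi/3) = 0.)
A character is irreducible iff <chi, chi> = 1, so this representation is reducible.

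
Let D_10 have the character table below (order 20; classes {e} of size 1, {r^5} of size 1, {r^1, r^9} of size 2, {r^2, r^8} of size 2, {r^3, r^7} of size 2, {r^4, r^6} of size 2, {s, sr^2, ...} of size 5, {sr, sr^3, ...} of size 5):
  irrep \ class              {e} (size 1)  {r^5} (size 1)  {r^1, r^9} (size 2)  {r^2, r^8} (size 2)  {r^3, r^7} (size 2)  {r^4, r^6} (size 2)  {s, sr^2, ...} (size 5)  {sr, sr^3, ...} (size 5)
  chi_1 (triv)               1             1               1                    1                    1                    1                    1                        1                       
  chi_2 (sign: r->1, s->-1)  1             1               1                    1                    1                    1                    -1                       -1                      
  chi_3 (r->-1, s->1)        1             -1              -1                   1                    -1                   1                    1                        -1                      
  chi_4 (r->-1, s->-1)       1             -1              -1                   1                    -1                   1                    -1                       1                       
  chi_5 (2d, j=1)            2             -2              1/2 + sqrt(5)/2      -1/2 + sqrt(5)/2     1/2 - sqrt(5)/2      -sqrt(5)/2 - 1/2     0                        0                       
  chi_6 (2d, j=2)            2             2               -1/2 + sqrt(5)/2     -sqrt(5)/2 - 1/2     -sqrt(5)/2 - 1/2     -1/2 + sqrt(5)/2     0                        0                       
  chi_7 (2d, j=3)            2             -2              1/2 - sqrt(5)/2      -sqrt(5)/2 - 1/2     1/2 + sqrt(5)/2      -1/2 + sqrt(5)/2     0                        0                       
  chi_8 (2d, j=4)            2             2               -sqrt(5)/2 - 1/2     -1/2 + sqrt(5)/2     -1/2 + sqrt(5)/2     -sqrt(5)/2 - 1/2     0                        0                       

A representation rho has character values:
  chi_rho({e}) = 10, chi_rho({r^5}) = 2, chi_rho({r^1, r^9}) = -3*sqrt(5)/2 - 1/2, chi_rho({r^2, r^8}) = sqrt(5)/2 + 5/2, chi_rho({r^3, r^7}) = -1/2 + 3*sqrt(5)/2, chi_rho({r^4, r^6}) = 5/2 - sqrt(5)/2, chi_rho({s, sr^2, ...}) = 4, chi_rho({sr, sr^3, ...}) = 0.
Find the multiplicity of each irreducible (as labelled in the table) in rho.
Multiplicities: chi_1: 2, chi_2: 0, chi_3: 2, chi_4: 0, chi_5: 0, chi_6: 0, chi_7: 1, chi_8: 2.

Explanation: Use <chi_rho, chi> = (1/|G|) sum_C |C| * chi_rho(C) * conj(chi(C)) with |G| = 20 for each irreducible chi in the table:
  <chi_rho, chi_1> = (1/20)[1*(10)*conj(1) + 1*(2)*conj(1) + 2*(-3*sqrt(5)/2 - 1/2)*conj(1) + 2*(sqrt(5)/2 + 5/2)*conj(1) + 2*(-1/2 + 3*sqrt(5)/2)*conj(1) + 2*(5/2 - sqrt(5)/2)*conj(1) + 5*(4)*conj(1) + 5*(0)*conj(1)]
      = (1/20)[(10) + (2) + (-3*sqrt(5) - 1) + (sqrt(5) + 5) + (-1 + 3*sqrt(5)) + (5 - sqrt(5)) + (20) + (0)] = 40/20 = 2
  <chi_rho, chi_2> = (1/20)[1*(10)*conj(1) + 1*(2)*conj(1) + 2*(-3*sqrt(5)/2 - 1/2)*conj(1) + 2*(sqrt(5)/2 + 5/2)*conj(1) + 2*(-1/2 + 3*sqrt(5)/2)*conj(1) + 2*(5/2 - sqrt(5)/2)*conj(1) + 5*(4)*conj(-1) + 5*(0)*conj(-1)]
      = (1/20)[(10) + (2) + (-3*sqrt(5) - 1) + (sqrt(5) + 5) + (-1 + 3*sqrt(5)) + (5 - sqrt(5)) + (-20) + (0)] = 0/20 = 0
  <chi_rho, chi_3> = (1/20)[1*(10)*conj(1) + 1*(2)*conj(-1) + 2*(-3*sqrt(5)/2 - 1/2)*conj(-1) + 2*(sqrt(5)/2 + 5/2)*conj(1) + 2*(-1/2 + 3*sqrt(5)/2)*conj(-1) + 2*(5/2 - sqrt(5)/2)*conj(1) + 5*(4)*conj(1) + 5*(0)*conj(-1)]
      = (1/20)[(10) + (-2) + (1 + 3*sqrt(5)) + (sqrt(5) + 5) + (1 - 3*sqrt(5)) + (5 - sqrt(5)) + (20) + (0)] = 40/20 = 2
  <chi_rho, chi_4> = (1/20)[1*(10)*conj(1) + 1*(2)*conj(-1) + 2*(-3*sqrt(5)/2 - 1/2)*conj(-1) + 2*(sqrt(5)/2 + 5/2)*conj(1) + 2*(-1/2 + 3*sqrt(5)/2)*conj(-1) + 2*(5/2 - sqrt(5)/2)*conj(1) + 5*(4)*conj(-1) + 5*(0)*conj(1)]
      = (1/20)[(10) + (-2) + (1 + 3*sqrt(5)) + (sqrt(5) + 5) + (1 - 3*sqrt(5)) + (5 - sqrt(5)) + (-20) + (0)] = 0/20 = 0
  <chi_rho, chi_5> = (1/20)[1*(10)*conj(2) + 1*(2)*conj(-2) + 2*(-3*sqrt(5)/2 - 1/2)*conj(1/2 + sqrt(5)/2) + 2*(sqrt(5)/2 + 5/2)*conj(-1/2 + sqrt(5)/2) + 2*(-1/2 + 3*sqrt(5)/2)*conj(1/2 - sqrt(5)/2) + 2*(5/2 - sqrt(5)/2)*conj(-sqrt(5)/2 - 1/2) + 5*(4)*conj(0) + 5*(0)*conj(0)]
      = (1/20)[(20) + (-4) + (-8 - 2*sqrt(5)) + (2*sqrt(5)) + (-8 + 2*sqrt(5)) + (-2*sqrt(5)) + (0) + (0)] = 0/20 = 0
  <chi_rho, chi_6> = (1/20)[1*(10)*conj(2) + 1*(2)*conj(2) + 2*(-3*sqrt(5)/2 - 1/2)*conj(-1/2 + sqrt(5)/2) + 2*(sqrt(5)/2 + 5/2)*conj(-sqrt(5)/2 - 1/2) + 2*(-1/2 + 3*sqrt(5)/2)*conj(-sqrt(5)/2 - 1/2) + 2*(5/2 - sqrt(5)/2)*conj(-1/2 + sqrt(5)/2) + 5*(4)*conj(0) + 5*(0)*conj(0)]
      = (1/20)[(20) + (4) + (-7 + sqrt(5)) + (-3*sqrt(5) - 5) + (-7 - sqrt(5)) + (-5 + 3*sqrt(5)) + (0) + (0)] = 0/20 = 0
  <chi_rho, chi_7> = (1/20)[1*(10)*conj(2) + 1*(2)*conj(-2) + 2*(-3*sqrt(5)/2 - 1/2)*conj(1/2 - sqrt(5)/2) + 2*(sqrt(5)/2 + 5/2)*conj(-sqrt(5)/2 - 1/2) + 2*(-1/2 + 3*sqrt(5)/2)*conj(1/2 + sqrt(5)/2) + 2*(5/2 - sqrt(5)/2)*conj(-1/2 + sqrt(5)/2) + 5*(4)*conj(0) + 5*(0)*conj(0)]
      = (1/20)[(20) + (-4) + (7 - sqrt(5)) + (-3*sqrt(5) - 5) + (sqrt(5) + 7) + (-5 + 3*sqrt(5)) + (0) + (0)] = 20/20 = 1
  <chi_rho, chi_8> = (1/20)[1*(10)*conj(2) + 1*(2)*conj(2) + 2*(-3*sqrt(5)/2 - 1/2)*conj(-sqrt(5)/2 - 1/2) + 2*(sqrt(5)/2 + 5/2)*conj(-1/2 + sqrt(5)/2) + 2*(-1/2 + 3*sqrt(5)/2)*conj(-1/2 + sqrt(5)/2) + 2*(5/2 - sqrt(5)/2)*conj(-sqrt(5)/2 - 1/2) + 5*(4)*conj(0) + 5*(0)*conj(0)]
      = (1/20)[(20) + (4) + (2*sqrt(5) + 8) + (2*sqrt(5)) + (8 - 2*sqrt(5)) + (-2*sqrt(5)) + (0) + (0)] = 40/20 = 2
Dimension check: dim(rho) = sum (mult * dim) = 2*1 + 0*1 + 2*1 + 0*1 + 0*2 + 0*2 + 1*2 + 2*2 = 10 = chi_rho(e) = 10.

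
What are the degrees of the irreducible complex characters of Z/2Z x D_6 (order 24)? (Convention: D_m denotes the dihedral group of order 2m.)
Dimensions: 1, 1, 1, 1, 1, 1, 1, 1, 2, 2, 2, 2

Justification: There are 12 irreducibles (= number of conjugacy classes). Their dimensions d_i satisfy sum d_i^2 = |G| = 24: 1 + 1 + 1 + 1 + 1 + 1 + 1 + 1 + 4 + 4 + 4 + 4 = 24. (For the product with Z/2Z: each of the 2 1-dim characters of Z/2Z tensors with each irrep of D_6, giving 2 copies of each D_6-dimension.)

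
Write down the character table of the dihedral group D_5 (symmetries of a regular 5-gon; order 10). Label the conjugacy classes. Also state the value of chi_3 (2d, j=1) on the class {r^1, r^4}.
Conjugacy classes: {e} of size 1, {r^1, r^4} of size 2, {r^2, r^3} of size 2, {s, sr, ..., sr^4} of size 5.
Character table:
  irrep \ class              {e} (size 1)  {r^1, r^4} (size 2)  {r^2, r^3} (size 2)  {s, sr, ..., sr^4} (size 5)
  chi_1 (triv)               1             1                    1                    1                          
  chi_2 (sign: r->1, s->-1)  1             1                    1                    -1                         
  chi_3 (2d, j=1)            2             -1/2 + sqrt(5)/2     -sqrt(5)/2 - 1/2     0                          
  chi_4 (2d, j=2)            2             -sqrt(5)/2 - 1/2     -1/2 + sqrt(5)/2     0                          

Spot check: chi_3 (2d, j=1) on {r^1, r^4} = -1/2 + sqrt(5)/2.

Why: D_5 has order 2*5 = 10 with 4 conjugacy classes, hence 4 irreducibles. Sum of squared dims 1 + 1 + 4 + 4 = 10 = |G|. Linear characters come from the abelianisation; the 2-dimensional irreps have character r^k -> 2*cos(2*pi*j*k/5), reflections -> 0.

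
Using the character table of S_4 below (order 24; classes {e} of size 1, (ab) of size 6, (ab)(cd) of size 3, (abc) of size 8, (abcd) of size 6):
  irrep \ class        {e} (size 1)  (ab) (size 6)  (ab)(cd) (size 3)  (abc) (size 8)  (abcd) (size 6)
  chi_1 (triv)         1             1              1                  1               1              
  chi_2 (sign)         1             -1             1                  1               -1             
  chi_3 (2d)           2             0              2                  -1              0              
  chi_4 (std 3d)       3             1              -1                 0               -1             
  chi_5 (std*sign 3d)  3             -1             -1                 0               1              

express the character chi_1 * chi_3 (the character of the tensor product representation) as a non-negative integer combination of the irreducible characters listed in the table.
chi_1 tensor chi_3 = chi_3 (all other irreducibles have multiplicity 0).

Explanation: The character of a tensor product is the pointwise product (chi_1 * chi_3)(C) = chi_1(C) * chi_3(C):
  {e}: (1)*(2), (ab): (1)*(0), (ab)(cd): (1)*(2), (abc): (1)*(-1), (abcd): (1)*(0)
so (chi_1 * chi_3) takes values
  {e} -> 2, (ab) -> 0, (ab)(cd) -> 2, (abc) -> -1, (abcd) -> 0.
Now take the inner product of this character with each irreducible chi from the table, <chi_1*chi_3, chi> = (1/24) sum_C |C| (chi_1*chi_3)(C) conj(chi(C)):
  <chi_1*chi_3, chi_1> = (1/24)[1*(2)*conj(1) + 6*(0)*conj(1) + 3*(2)*conj(1) + 8*(-1)*conj(1) + 6*(0)*conj(1)]
      = (1/24)[(2) + (0) + (6) + (-8) + (0)] = 0/24 = 0
  <chi_1*chi_3, chi_2> = (1/24)[1*(2)*conj(1) + 6*(0)*conj(-1) + 3*(2)*conj(1) + 8*(-1)*conj(1) + 6*(0)*conj(-1)]
      = (1/24)[(2) + (0) + (6) + (-8) + (0)] = 0/24 = 0
  <chi_1*chi_3, chi_3> = (1/24)[1*(2)*conj(2) + 6*(0)*conj(0) + 3*(2)*conj(2) + 8*(-1)*conj(-1) + 6*(0)*conj(0)]
      = (1/24)[(4) + (0) + (12) + (8) + (0)] = 24/24 = 1
  <chi_1*chi_3, chi_4> = (1/24)[1*(2)*conj(3) + 6*(0)*conj(1) + 3*(2)*conj(-1) + 8*(-1)*conj(0) + 6*(0)*conj(-1)]
      = (1/24)[(6) + (0) + (-6) + (0) + (0)] = 0/24 = 0
  <chi_1*chi_3, chi_5> = (1/24)[1*(2)*conj(3) + 6*(0)*conj(-1) + 3*(2)*conj(-1) + 8*(-1)*conj(0) + 6*(0)*conj(1)]
      = (1/24)[(6) + (0) + (-6) + (0) + (0)] = 0/24 = 0
Hence the multiplicities are chi_3: 1. Dimension check: dim(chi_1)*dim(chi_3) = 1*2 = 2 and sum (mult * dim) = 1*2 = 2.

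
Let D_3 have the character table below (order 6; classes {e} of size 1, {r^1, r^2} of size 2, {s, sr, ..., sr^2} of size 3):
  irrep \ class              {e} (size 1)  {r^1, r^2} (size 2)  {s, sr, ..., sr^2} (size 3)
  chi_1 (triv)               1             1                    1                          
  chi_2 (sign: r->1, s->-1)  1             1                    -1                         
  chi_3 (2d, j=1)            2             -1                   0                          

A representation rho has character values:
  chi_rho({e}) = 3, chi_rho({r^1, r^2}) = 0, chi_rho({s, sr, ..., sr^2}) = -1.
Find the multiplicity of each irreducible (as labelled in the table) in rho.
Multiplicities: chi_1: 0, chi_2: 1, chi_3: 1.

Argument: Use <chi_rho, chi> = (1/|G|) sum_C |C| * chi_rho(C) * conj(chi(C)) with |G| = 6 for each irreducible chi in the table:
  <chi_rho, chi_1> = (1/6)[1*(3)*conj(1) + 2*(0)*conj(1) + 3*(-1)*conj(1)]
      = (1/6)[(3) + (0) + (-3)] = 0/6 = 0
  <chi_rho, chi_2> = (1/6)[1*(3)*conj(1) + 2*(0)*conj(1) + 3*(-1)*conj(-1)]
      = (1/6)[(3) + (0) + (3)] = 6/6 = 1
  <chi_rho, chi_3> = (1/6)[1*(3)*conj(2) + 2*(0)*conj(-1) + 3*(-1)*conj(0)]
      = (1/6)[(6) + (0) + (0)] = 6/6 = 1
Dimension check: dim(rho) = sum (mult * dim) = 0*1 + 1*1 + 1*2 = 3 = chi_rho(e) = 3.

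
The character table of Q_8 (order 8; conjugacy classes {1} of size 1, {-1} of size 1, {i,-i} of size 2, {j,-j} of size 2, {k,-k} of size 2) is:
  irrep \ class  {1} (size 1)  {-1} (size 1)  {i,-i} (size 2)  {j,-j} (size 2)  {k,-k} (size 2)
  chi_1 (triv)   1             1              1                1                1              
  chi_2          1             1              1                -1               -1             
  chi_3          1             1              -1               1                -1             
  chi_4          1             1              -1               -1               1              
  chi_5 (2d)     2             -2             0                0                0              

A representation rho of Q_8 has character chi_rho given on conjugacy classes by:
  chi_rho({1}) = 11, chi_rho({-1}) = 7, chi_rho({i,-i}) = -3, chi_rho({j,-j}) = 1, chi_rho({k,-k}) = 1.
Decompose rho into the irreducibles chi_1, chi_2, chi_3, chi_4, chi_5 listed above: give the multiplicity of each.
Multiplicities: chi_1: 2, chi_2: 1, chi_3: 3, chi_4: 3, chi_5: 1.

Working: Use <chi_rho, chi> = (1/|G|) sum_C |C| * chi_rho(C) * conj(chi(C)) with |G| = 8 for each irreducible chi in the table:
  <chi_rho, chi_1> = (1/8)[1*(11)*conj(1) + 1*(7)*conj(1) + 2*(-3)*conj(1) + 2*(1)*conj(1) + 2*(1)*conj(1)]
      = (1/8)[(11) + (7) + (-6) + (2) + (2)] = 16/8 = 2
  <chi_rho, chi_2> = (1/8)[1*(11)*conj(1) + 1*(7)*conj(1) + 2*(-3)*conj(1) + 2*(1)*conj(-1) + 2*(1)*conj(-1)]
      = (1/8)[(11) + (7) + (-6) + (-2) + (-2)] = 8/8 = 1
  <chi_rho, chi_3> = (1/8)[1*(11)*conj(1) + 1*(7)*conj(1) + 2*(-3)*conj(-1) + 2*(1)*conj(1) + 2*(1)*conj(-1)]
      = (1/8)[(11) + (7) + (6) + (2) + (-2)] = 24/8 = 3
  <chi_rho, chi_4> = (1/8)[1*(11)*conj(1) + 1*(7)*conj(1) + 2*(-3)*conj(-1) + 2*(1)*conj(-1) + 2*(1)*conj(1)]
      = (1/8)[(11) + (7) + (6) + (-2) + (2)] = 24/8 = 3
  <chi_rho, chi_5> = (1/8)[1*(11)*conj(2) + 1*(7)*conj(-2) + 2*(-3)*conj(0) + 2*(1)*conj(0) + 2*(1)*conj(0)]
      = (1/8)[(22) + (-14) + (0) + (0) + (0)] = 8/8 = 1
Dimension check: dim(rho) = sum (mult * dim) = 2*1 + 1*1 + 3*1 + 3*1 + 1*2 = 11 = chi_rho(e) = 11.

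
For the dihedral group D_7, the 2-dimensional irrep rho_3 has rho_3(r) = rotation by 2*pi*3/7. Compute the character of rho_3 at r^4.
chi_{rho_3}(r^4) = 2*cos(2*pi*3*4/7) = -2*cos(3*pi/7)

Working: rho_3(r^4) is rotation by angle 2*pi*3*4/7, whose trace is 2*cos(2*pi*3*4/7) = -2*cos(3*pi/7).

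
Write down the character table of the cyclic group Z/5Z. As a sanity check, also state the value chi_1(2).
Character table of Z/5Z (irreps indexed chi_0,...,chi_4 with chi_k(m) = zeta_5^(k*m), zeta_5 = exp(2*pi*i/5)):
  irrep \ class  {0} (size 1)  {1} (size 1)    {2} (size 1)    {3} (size 1)    {4} (size 1)  
  chi_0          1             1               1               1               1             
  chi_1          1             exp(2*I*pi/5)   exp(4*I*pi/5)   exp(-4*I*pi/5)  exp(-2*I*pi/5)
  chi_2          1             exp(4*I*pi/5)   exp(-2*I*pi/5)  exp(2*I*pi/5)   exp(-4*I*pi/5)
  chi_3          1             exp(-4*I*pi/5)  exp(2*I*pi/5)   exp(-2*I*pi/5)  exp(4*I*pi/5) 
  chi_4          1             exp(-2*I*pi/5)  exp(-4*I*pi/5)  exp(4*I*pi/5)   exp(2*I*pi/5) 

Spot check: chi_1(2) = zeta_5^(1*2) = zeta_5^2 = exp(4*I*pi/5).

Justification: Z/5Z is abelian, so all 5 irreducible complex representations are 1-dimensional. They are given by chi_k(m) = zeta_5^(k*m) for k = 0,...,4. Row orthogonality: sum_m chi_k(m) conj(chi_l(m)) = 5 * [k = l].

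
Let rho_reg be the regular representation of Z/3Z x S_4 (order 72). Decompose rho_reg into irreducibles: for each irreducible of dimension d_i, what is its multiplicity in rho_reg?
Each irreducible V_i of dimension d_i appears with multiplicity d_i, i.e. rho_reg = (direct sum over all irreducibles V_i) d_i V_i. The irreducible dimensions for Z/3Z x S_4 are 1, 1, 1, 1, 1, 1, 2, 2, 2, 3, 3, 3, 3, 3, 3: 6 irreducibles of dimension 1, each with multiplicity 1; 3 irreducibles of dimension 2, each with multiplicity 2; 6 irreducibles of dimension 3, each with multiplicity 3. Total dimension 6*1*1 + 3*2*2 + 6*3*3 = 72 = |G|.

Solution. General theorem: in the regular representation of a finite group G, each irreducible appears with multiplicity equal to its dimension. Check: dim(rho_reg) = sum d_i^2 = 1 + 1 + 1 + 1 + 1 + 1 + 4 + 4 + 4 + 9 + 9 + 9 + 9 + 9 + 9 = 72 = |G|.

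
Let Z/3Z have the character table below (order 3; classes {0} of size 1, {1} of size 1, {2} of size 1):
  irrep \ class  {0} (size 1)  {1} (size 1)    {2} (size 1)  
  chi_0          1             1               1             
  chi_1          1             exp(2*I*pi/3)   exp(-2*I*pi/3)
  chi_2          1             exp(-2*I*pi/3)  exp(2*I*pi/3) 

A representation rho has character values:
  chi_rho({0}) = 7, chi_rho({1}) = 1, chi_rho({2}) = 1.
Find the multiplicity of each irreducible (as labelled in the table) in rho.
Multiplicities: chi_0: 3, chi_1: 2, chi_2: 2.

Solution. Use <chi_rho, chi> = (1/|G|) sum_C |C| * chi_rho(C) * conj(chi(C)) with |G| = 3 for each irreducible chi in the table:
  <chi_rho, chi_0> = (1/3)[1*(7)*conj(1) + 1*(1)*conj(1) + 1*(1)*conj(1)]
      = (1/3)[(7) + (1) + (1)] = 9/3 = 3
  <chi_rho, chi_1> = (1/3)[1*(7)*conj(1) + 1*(1)*conj(exp(2*I*pi/3)) + 1*(1)*conj(exp(-2*I*pi/3))]
      = (1/3)[(7) + (2 + 3*exp(-2*I*pi/3) + 2*exp(2*I*pi/3)) + (2 + 2*exp(-2*I*pi/3) + 3*exp(2*I*pi/3))] = 6/3 = 2
  <chi_rho, chi_2> = (1/3)[1*(7)*conj(1) + 1*(1)*conj(exp(-2*I*pi/3)) + 1*(1)*conj(exp(2*I*pi/3))]
      = (1/3)[(7) + (2 + 2*exp(-2*I*pi/3) + 3*exp(2*I*pi/3)) + (2 + 3*exp(-2*I*pi/3) + 2*exp(2*I*pi/3))] = 6/3 = 2
(Exp terms are combined using exp(i*s)*conj(exp(i*t)) = exp(i*(s-t)), and sums of them are collapsed using the identity that for every m > 1 the m distinct m-th roots of unity sum to 0, e.g. 1 + exp(2*I*pi/3) + exp(-2*I*pi/3) = 0.)
Dimension check: dim(rho) = sum (mult * dim) = 3*1 + 2*1 + 2*1 = 7 = chi_rho(e) = 7.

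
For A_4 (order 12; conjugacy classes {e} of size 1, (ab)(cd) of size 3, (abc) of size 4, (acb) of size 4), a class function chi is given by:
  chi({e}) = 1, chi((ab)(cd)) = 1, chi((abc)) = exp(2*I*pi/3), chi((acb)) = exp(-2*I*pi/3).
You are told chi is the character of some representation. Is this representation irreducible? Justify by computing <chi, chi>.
Irreducible: <chi, chi> = 1.

Details: <chi, chi> = (1/|G|) sum_C |C| * |chi(C)|^2 = (1/12)[1*|1|^2 + 3*|1|^2 + 4*|exp(2*I*pi/3)|^2 + 4*|exp(-2*I*pi/3)|^2]
  = (1/12)[(1) + (3) + (4) + (4)] = 12/12 = 1.
(Exp terms are combined using exp(i*s)*conj(exp(i*t)) = exp(i*(s-t)), and sums of them are collapsed using the identity that for every m > 1 the m distinct m-th roots of unity sum to 0, e.g. 1 + exp(2*I*pi/3) + exp(-2*I*pi/3) = 0.)
A character is irreducible iff <chi, chi> = 1, so this representation is irreducible.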